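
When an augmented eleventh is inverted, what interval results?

First reduce the compound augmented eleventh to its simple form, an augmented fourth.
Interval numbers invert to sum to nine: 4 + 5 = 9, so a fourth inverts to a fifth.
And augmented becomes diminished under inversion, so we get a diminished fifth.

d5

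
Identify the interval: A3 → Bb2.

major seventh

Descending from A3 to Bb2 is the same interval as ascending Bb2 to A3.
B to A spans seven letter names (B-C-D-E-F-G-A): a seventh.
Bb2 to A3 is 11 semitones, matching the major seventh exactly, so the quality is major.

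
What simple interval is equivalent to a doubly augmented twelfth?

Subtracting seven from the interval number removes an octave: 12 − 7 = 5.
So a doubly augmented twelfth is an octave plus a doubly augmented fifth. The quality is unchanged.

AA5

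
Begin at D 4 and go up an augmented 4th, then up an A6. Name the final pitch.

Up an augmented fourth from D4: G#4 (6 semitones up).
An augmented sixth up from G#4 is E##5.

E double-sharp 5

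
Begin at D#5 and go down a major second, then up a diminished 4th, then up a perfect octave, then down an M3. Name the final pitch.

D#5 down a major second → C#5 (2 semitones).
C#5 up a diminished fourth → F5 (4 semitones).
Up a perfect octave from F5: F6 (12 semitones up).
A major third down from F6 is Db6.

Db6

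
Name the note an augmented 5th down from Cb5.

The fifth takes the letter from C down to F.
Moving 8 semitones down from Cb5 (the size of an augmented fifth) reaches Fbb4.

Fbb4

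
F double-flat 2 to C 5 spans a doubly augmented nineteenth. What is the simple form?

doubly augmented 5th

Subtracting seven from the interval number removes an octave: 19 − 14 = 5.
That makes a doubly augmented nineteenth a compound doubly augmented fifth — 2 octaves plus a doubly augmented fifth.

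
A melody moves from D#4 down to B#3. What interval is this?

minor third

Descending from D#4 to B#3 is the same interval as ascending B#3 to D#4.
B to D spans three letter names (B-C-D) — that makes it a third of some quality.
B#3 to D#4 is 3 semitones, a half step short of the major third (4), so this is minor.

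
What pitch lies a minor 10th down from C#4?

Three letters down from C (plus an octave) reaches A.
A minor tenth is 15 semitones; 15 semitones down from C#4 gives A#2.

A#2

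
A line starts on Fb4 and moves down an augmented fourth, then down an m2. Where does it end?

An augmented fourth down from Fb4 is Cbb4.
Cbb4 down a minor second → Bbb3 (1 semitone).

Bbb3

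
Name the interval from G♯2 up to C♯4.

perfect eleventh

G to C spans four letter names (G-A-B-C), plus an octave: an eleventh.
Counting semitones, G#2→C#4 is 17, which is the perfect eleventh.
(Equivalently, a compound perfect fourth: a perfect fourth plus an octave.)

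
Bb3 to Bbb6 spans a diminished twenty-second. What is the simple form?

Each octave removed subtracts seven from the number: 22 − 14 = 8.
Quality carries through unchanged, so the simple form is a diminished octave.

d8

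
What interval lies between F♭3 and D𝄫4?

minor sixth

F to D spans six letter names (F-G-A-B-C-D) — that makes it a sixth of some quality.
A major sixth would be 9 semitones, but Fb3 to Dbb4 is 8 — one semitone narrower, making it a minor sixth.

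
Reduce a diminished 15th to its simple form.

diminished 8th

Take out an octave (7 from the number): 15 − 7 = 8.
That makes a diminished fifteenth a compound diminished octave — an octave plus a diminished octave.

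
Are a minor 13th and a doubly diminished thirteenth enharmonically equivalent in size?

No

A minor thirteenth spans 20 semitones; a doubly diminished thirteenth spans 18 semitones. They differ by 2.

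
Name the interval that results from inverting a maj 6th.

minor 3rd

Inverted interval numbers add to nine, so a sixth pairs with a third (6 + 3 = 9).
Quality inverts too: major becomes minor. That makes the inversion a minor third.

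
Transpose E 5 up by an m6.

Counting six letter names up from E lands on C.
Moving 8 semitones up from E5 (the size of a minor sixth) reaches C6.

C 6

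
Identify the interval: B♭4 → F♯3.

Descending from Bb4 to F#3 is the same interval as ascending F#3 to Bb4.
F to B spans four letter names (F-G-A-B), plus an octave — that makes it an eleventh of some quality.
F#3 to Bb4 spans 16 semitones — one semitone narrower than the perfect eleventh (17) — giving a diminished eleventh.
(Equivalently, a compound diminished fourth: a diminished fourth plus an octave.)

d11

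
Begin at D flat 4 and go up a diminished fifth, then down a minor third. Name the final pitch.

Db4 up a diminished fifth → Abb4 (6 semitones).
A minor third down from Abb4 is Fb4.

F flat 4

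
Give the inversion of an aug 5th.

diminished 4th

The rule of nine gives the new number: 9 − 5 = 4, so a fifth becomes a fourth.
Quality inverts too: augmented becomes diminished. That makes the inversion a diminished fourth.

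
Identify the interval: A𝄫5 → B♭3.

d14

Descending from Abb5 to Bb3 is the same interval as ascending Bb3 to Abb5.
B to A spans seven letter names (B-C-D-E-F-G-A), plus an octave — that makes it a fourteenth of some quality.
The major fourteenth is 23 semitones; here we have 21, two semitones narrower: diminished.
(Equivalently, a compound diminished seventh: a diminished seventh plus an octave.)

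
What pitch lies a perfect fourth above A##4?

Counting four letter names up from A lands on D.
A perfect fourth is 5 semitones; 5 semitones up from A##4 gives D##5.

D##5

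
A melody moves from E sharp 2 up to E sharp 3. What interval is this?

perfect octave

E to E is the same letter name, plus an octave, so the interval is some kind of octave.
E#2 to E#3 is 12 semitones, matching the perfect octave exactly, so the quality is perfect.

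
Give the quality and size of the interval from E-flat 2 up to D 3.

M7

E to D spans seven letter names (E-F-G-A-B-C-D) — that makes it a seventh of some quality.
The major seventh spans 11 semitones, and Eb2 to D3 is exactly 11 semitones — so this is a major seventh.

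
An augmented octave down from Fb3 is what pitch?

For an octave the letter name doesn't change: still F, an octave down.
An augmented octave spans 13 semitones, so from Fb3 the target pitch is Fbb2.

Fbb2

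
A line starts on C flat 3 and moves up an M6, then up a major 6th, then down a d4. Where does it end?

Up a major sixth from Cb3: Ab3 (9 semitones up).
A major sixth up from Ab3 is F4.
Down a diminished fourth from F4: C#4 (4 semitones down).

C sharp 4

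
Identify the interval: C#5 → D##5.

C to D spans two letter names (C-D), so the interval is some kind of second.
The major second is 2 semitones; here we have 3, one semitone wider: augmented.

augmented 2nd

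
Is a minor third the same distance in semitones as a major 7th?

3 semitones (minor third) vs 11 semitones (major seventh): not equal.

No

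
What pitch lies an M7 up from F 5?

E 6

Counting seven letter names up from F lands on E.
Moving 11 semitones up from F5 (the size of a major seventh) reaches E6.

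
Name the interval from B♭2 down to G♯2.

Descending from Bb2 to G#2 is the same interval as ascending G#2 to Bb2.
G to B spans three letter names (G-A-B), so the interval is some kind of third.
G#2 to Bb2 spans 2 semitones — two semitones narrower than the major third (4) — giving a diminished third.

diminished third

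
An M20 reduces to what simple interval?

major 6th

Subtracting seven from the interval number removes an octave: 20 − 14 = 6.
That makes a major twentieth a compound major sixth — 2 octaves plus a major sixth.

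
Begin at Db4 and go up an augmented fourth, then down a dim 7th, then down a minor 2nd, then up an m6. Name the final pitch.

E#4

Db4 up an augmented fourth → G4 (6 semitones).
A diminished seventh down from G4 is A#3.
A#3 down a minor second → G##3 (1 semitone).
A minor sixth up from G##3 is E#4.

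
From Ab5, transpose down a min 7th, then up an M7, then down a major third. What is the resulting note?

Down a minor seventh from Ab5: Bb4 (10 semitones down).
Up a major seventh from Bb4: A5 (11 semitones up).
A major third down from A5 is F5.

F5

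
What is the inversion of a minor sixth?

M3

Interval numbers invert to sum to nine: 6 + 3 = 9, so a sixth inverts to a third.
And minor becomes major under inversion, so we get a major third.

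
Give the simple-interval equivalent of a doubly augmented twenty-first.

doubly augmented 7th

Take out 2 octaves (14 from the number): 21 − 14 = 7.
Quality carries through unchanged, so the simple form is a doubly augmented seventh.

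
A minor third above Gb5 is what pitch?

Counting three letter names up from G lands on B.
A minor third spans 3 semitones, so from Gb5 the target pitch is Bbb5.

Bbb5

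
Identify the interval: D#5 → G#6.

D to G spans four letter names (D-E-F-G), plus an octave — that makes it an eleventh of some quality.
Counting semitones, D#5→G#6 is 17, which is the perfect eleventh.
(Equivalently, a compound perfect fourth: a perfect fourth plus an octave.)

perfect eleventh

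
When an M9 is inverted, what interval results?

First reduce the compound major ninth to its simple form, a major second.
Interval numbers invert to sum to nine: 2 + 7 = 9, so a second inverts to a seventh.
And major becomes minor under inversion, so we get a minor seventh.

minor seventh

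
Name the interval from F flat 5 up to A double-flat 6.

minor tenth

F to A spans three letter names (F-G-A), plus an octave — that makes it a tenth of some quality.
A major tenth would be 16 semitones, but Fb5 to Abb6 is 15 — one semitone narrower, making it a minor tenth.
(Equivalently, a compound minor third: a minor third plus an octave.)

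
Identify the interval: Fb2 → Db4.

M13

F to D spans six letter names (F-G-A-B-C-D), plus an octave, so the interval is some kind of thirteenth.
The major thirteenth spans 21 semitones, and Fb2 to Db4 is exactly 21 semitones — so this is a major thirteenth.
(Equivalently, a compound major sixth: a major sixth plus an octave.)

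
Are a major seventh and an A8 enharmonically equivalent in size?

No

A major seventh is 11 semitones but an augmented octave is 13 semitones — different sizes.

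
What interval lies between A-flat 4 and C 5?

A to C spans three letter names (A-B-C) — that makes it a third of some quality.
Ab4 to C5 is 4 semitones, matching the major third exactly, so the quality is major.

major third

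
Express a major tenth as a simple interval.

major 3rd

Each octave removed subtracts seven from the number: 10 − 7 = 3.
Quality carries through unchanged, so the simple form is a major third.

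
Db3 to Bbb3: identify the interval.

minor 6th

D to B spans six letter names (D-E-F-G-A-B): a sixth.
A major sixth would be 9 semitones, but Db3 to Bbb3 is 8 — one semitone narrower, making it a minor sixth.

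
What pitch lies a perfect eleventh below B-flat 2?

F 1

Four letters down from B (plus an octave) reaches F.
A perfect eleventh is 17 semitones; 17 semitones down from Bb2 gives F1.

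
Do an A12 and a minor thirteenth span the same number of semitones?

Yes

An augmented twelfth = 20 semitones = a minor thirteenth; enharmonically equal.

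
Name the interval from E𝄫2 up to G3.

augmented tenth

E to G spans three letter names (E-F-G), plus an octave, so the interval is some kind of tenth.
A major tenth would be 16 semitones; Ebb2 to G3 is 17, one semitone wider, so the interval is augmented.
(Equivalently, a compound augmented third: an augmented third plus an octave.)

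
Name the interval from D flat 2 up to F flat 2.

D to F spans three letter names (D-E-F), so the interval is some kind of third.
A major third would be 4 semitones, but Db2 to Fb2 is 3 — one semitone narrower, making it a minor third.

minor third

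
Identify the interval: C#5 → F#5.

perfect fourth

C to F spans four letter names (C-D-E-F) — that makes it a fourth of some quality.
Counting semitones, C#5→F#5 is 5, which is the perfect fourth.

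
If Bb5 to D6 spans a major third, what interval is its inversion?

The rule of nine gives the new number: 9 − 3 = 6, so a third becomes a sixth.
And major becomes minor under inversion, so we get a minor sixth.

minor 6th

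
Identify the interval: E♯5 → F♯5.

m2

E to F spans two letter names (E-F) — that makes it a second of some quality.
A major second would be 2 semitones, but E#5 to F#5 is 1 — one semitone narrower, making it a minor second.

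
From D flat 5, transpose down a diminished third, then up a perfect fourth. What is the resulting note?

A diminished third down from Db5 is B4.
Up a perfect fourth from B4: E5 (5 semitones up).

E 5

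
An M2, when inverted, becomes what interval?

minor 7th

Inverted interval numbers add to nine, so a second pairs with a seventh (2 + 7 = 9).
And major becomes minor under inversion, so we get a minor seventh.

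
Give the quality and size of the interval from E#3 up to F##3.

major second

E to F spans two letter names (E-F) — that makes it a second of some quality.
E#3 to F##3 is 2 semitones, matching the major second exactly, so the quality is major.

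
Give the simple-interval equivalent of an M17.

Take out 2 octaves (14 from the number): 17 − 14 = 3.
So a major seventeenth is 2 octaves plus a major third. The quality is unchanged.

major 3rd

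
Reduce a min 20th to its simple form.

minor sixth

Each octave removed subtracts seven from the number: 20 − 14 = 6.
Quality carries through unchanged, so the simple form is a minor sixth.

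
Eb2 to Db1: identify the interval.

major ninth

Descending from Eb2 to Db1 is the same interval as ascending Db1 to Eb2.
D to E spans two letter names (D-E), plus an octave — that makes it a ninth of some quality.
The major ninth spans 14 semitones, and Db1 to Eb2 is exactly 14 semitones — so this is a major ninth.
(Equivalently, a compound major second: a major second plus an octave.)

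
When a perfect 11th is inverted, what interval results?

First reduce the compound perfect eleventh to its simple form, a perfect fourth.
The rule of nine gives the new number: 9 − 4 = 5, so a fourth becomes a fifth.
And perfect stays perfect under inversion, so we get a perfect fifth.

P5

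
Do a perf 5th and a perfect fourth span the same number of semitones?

A perfect fifth spans 7 semitones; a perfect fourth spans 5 semitones. They differ by 2.

No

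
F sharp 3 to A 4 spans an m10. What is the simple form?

minor third

Subtracting seven from the interval number removes an octave: 10 − 7 = 3.
That makes a minor tenth a compound minor third — an octave plus a minor third.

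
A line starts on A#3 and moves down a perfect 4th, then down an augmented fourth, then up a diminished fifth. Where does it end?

F3

A perfect fourth down from A#3 is E#3.
An augmented fourth down from E#3 is B2.
B2 up a diminished fifth → F3 (6 semitones).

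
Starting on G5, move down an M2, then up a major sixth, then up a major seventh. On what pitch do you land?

C#7

G5 down a major second → F5 (2 semitones).
F5 up a major sixth → D6 (9 semitones).
D6 up a major seventh → C#7 (11 semitones).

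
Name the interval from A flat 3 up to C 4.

A to C spans three letter names (A-B-C), so the interval is some kind of third.
The major third spans 4 semitones, and Ab3 to C4 is exactly 4 semitones — so this is a major third.

major 3rd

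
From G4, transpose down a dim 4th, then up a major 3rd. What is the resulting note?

G4 down a diminished fourth → D#4 (4 semitones).
A major third up from D#4 is F##4.

F##4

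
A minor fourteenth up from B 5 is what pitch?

A 7

Counting seven letter names plus an octave up from B lands on A.
A minor fourteenth is 22 semitones; 22 semitones up from B5 gives A7.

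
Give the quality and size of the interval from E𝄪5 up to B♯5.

diminished 5th

E to B spans five letter names (E-F-G-A-B): a fifth.
The perfect fifth is 7 semitones; here we have 6, one semitone narrower: diminished.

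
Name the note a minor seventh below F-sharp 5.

Counting seven letter names down from F lands on G.
Moving 10 semitones down from F#5 (the size of a minor seventh) reaches G#4.

G-sharp 4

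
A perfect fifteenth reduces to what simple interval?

Each octave removed subtracts seven from the number: 15 − 7 = 8.
Quality carries through unchanged, so the simple form is a perfect octave.

perfect octave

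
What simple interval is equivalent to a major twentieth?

M6

Each octave removed subtracts seven from the number: 20 − 14 = 6.
That makes a major twentieth a compound major sixth — 2 octaves plus a major sixth.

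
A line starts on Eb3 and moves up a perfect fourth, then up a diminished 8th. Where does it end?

Abb4

Up a perfect fourth from Eb3: Ab3 (5 semitones up).
A diminished octave up from Ab3 is Abb4.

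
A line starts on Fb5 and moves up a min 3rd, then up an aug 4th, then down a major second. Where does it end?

Cb6

Fb5 up a minor third → Abb5 (3 semitones).
Abb5 up an augmented fourth → Db6 (6 semitones).
A major second down from Db6 is Cb6.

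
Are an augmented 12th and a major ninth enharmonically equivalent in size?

No

An augmented twelfth spans 20 semitones; a major ninth spans 14 semitones. They differ by 6.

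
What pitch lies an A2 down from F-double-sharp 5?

Counting two letter names down from F lands on E.
Moving 3 semitones down from F##5 (the size of an augmented second) reaches E5.

E 5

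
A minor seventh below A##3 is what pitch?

B##2

Seven letter names down from A: B.
Moving 10 semitones down from A##3 (the size of a minor seventh) reaches B##2.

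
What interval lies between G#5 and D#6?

G to D spans five letter names (G-A-B-C-D): a fifth.
The perfect fifth spans 7 semitones, and G#5 to D#6 is exactly 7 semitones — so this is a perfect fifth.

perfect 5th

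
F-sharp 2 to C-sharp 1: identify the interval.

P11

Descending from F#2 to C#1 is the same interval as ascending C#1 to F#2.
C to F spans four letter names (C-D-E-F), plus an octave, so the interval is some kind of eleventh.
Counting semitones, C#1→F#2 is 17, which is the perfect eleventh.
(Equivalently, a compound perfect fourth: a perfect fourth plus an octave.)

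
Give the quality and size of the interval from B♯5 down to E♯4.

P12

Descending from B#5 to E#4 is the same interval as ascending E#4 to B#5.
E to B spans five letter names (E-F-G-A-B), plus an octave — that makes it a twelfth of some quality.
E#4 to B#5 is 19 semitones, matching the perfect twelfth exactly, so the quality is perfect.
(Equivalently, a compound perfect fifth: a perfect fifth plus an octave.)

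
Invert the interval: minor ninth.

First reduce the compound minor ninth to its simple form, a minor second.
Interval numbers invert to sum to nine: 2 + 7 = 9, so a second inverts to a seventh.
The quality also flips — minor becomes major — giving a major seventh.

major seventh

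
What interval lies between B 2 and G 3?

B to G spans six letter names (B-C-D-E-F-G), so the interval is some kind of sixth.
B2 to G3 is 8 semitones, a half step short of the major sixth (9), so this is minor.

minor sixth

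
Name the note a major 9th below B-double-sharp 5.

A-double-sharp 4

Two letters down from B (plus an octave) reaches A.
Moving 14 semitones down from B##5 (the size of a major ninth) reaches A##4.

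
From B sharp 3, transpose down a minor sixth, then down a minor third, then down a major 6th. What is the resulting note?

D double-sharp 2

Down a minor sixth from B#3: D##3 (8 semitones down).
A minor third down from D##3 is B##2.
Down a major sixth from B##2: D##2 (9 semitones down).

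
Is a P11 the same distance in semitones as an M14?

17 semitones (perfect eleventh) vs 23 semitones (major fourteenth): not equal.

No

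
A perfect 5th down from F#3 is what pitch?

Five letter names down from F: B.
Moving 7 semitones down from F#3 (the size of a perfect fifth) reaches B2.

B2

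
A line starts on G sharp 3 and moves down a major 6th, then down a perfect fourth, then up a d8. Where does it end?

F 3

Down a major sixth from G#3: B2 (9 semitones down).
Down a perfect fourth from B2: F#2 (5 semitones down).
F#2 up a diminished octave → F3 (11 semitones).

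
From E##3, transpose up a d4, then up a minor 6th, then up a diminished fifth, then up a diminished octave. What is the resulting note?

Up a diminished fourth from E##3: A#3 (4 semitones up).
A minor sixth up from A#3 is F#4.
F#4 up a diminished fifth → C5 (6 semitones).
Up a diminished octave from C5: Cb6 (11 semitones up).

Cb6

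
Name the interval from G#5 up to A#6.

G to A spans two letter names (G-A), plus an octave — that makes it a ninth of some quality.
The major ninth spans 14 semitones, and G#5 to A#6 is exactly 14 semitones — so this is a major ninth.
(Equivalently, a compound major second: a major second plus an octave.)

M9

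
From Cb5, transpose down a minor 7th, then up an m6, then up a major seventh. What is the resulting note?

Ab5

Down a minor seventh from Cb5: Db4 (10 semitones down).
Db4 up a minor sixth → Bbb4 (8 semitones).
Up a major seventh from Bbb4: Ab5 (11 semitones up).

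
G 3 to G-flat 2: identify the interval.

Descending from G3 to Gb2 is the same interval as ascending Gb2 to G3.
G to G is the same letter name, plus an octave, so the interval is some kind of octave.
Gb2 to G3 spans 13 semitones — one semitone wider than the perfect octave (12) — giving an augmented octave.

A8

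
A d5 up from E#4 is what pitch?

B4

The fifth takes the letter from E up to B.
A diminished fifth is 6 semitones; 6 semitones up from E#4 gives B4.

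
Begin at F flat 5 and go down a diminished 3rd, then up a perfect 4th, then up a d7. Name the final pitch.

F flat 6

Down a diminished third from Fb5: D5 (2 semitones down).
A perfect fourth up from D5 is G5.
Up a diminished seventh from G5: Fb6 (9 semitones up).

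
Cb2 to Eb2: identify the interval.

C to E spans three letter names (C-D-E): a third.
Cb2 to Eb2 is 4 semitones, matching the major third exactly, so the quality is major.

major third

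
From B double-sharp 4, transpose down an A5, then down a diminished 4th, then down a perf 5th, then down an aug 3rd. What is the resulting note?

C sharp 3

An augmented fifth down from B##4 is E#4.
E#4 down a diminished fourth → B##3 (4 semitones).
B##3 down a perfect fifth → E##3 (7 semitones).
Down an augmented third from E##3: C#3 (5 semitones down).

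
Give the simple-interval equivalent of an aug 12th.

Take out an octave (7 from the number): 12 − 7 = 5.
Quality carries through unchanged, so the simple form is an augmented fifth.

augmented fifth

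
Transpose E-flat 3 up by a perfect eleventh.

A-flat 4

Four letters up from E (plus an octave) reaches A.
A perfect eleventh is 17 semitones; 17 semitones up from Eb3 gives Ab4.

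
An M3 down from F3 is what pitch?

Db3

Three letter names down from F: D.
Moving 4 semitones down from F3 (the size of a major third) reaches Db3.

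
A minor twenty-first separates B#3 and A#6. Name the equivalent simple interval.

Subtracting seven from the interval number removes an octave: 21 − 14 = 7.
So a minor twenty-first is 2 octaves plus a minor seventh. The quality is unchanged.

minor 7th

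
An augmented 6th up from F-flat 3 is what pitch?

Six letter names up from F: D.
An augmented sixth spans 10 semitones, so from Fb3 the target pitch is D4.

D 4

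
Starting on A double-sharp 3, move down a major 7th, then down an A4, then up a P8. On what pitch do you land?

F sharp 3

A##3 down a major seventh → B#2 (11 semitones).
Down an augmented fourth from B#2: F#2 (6 semitones down).
F#2 up a perfect octave → F#3 (12 semitones).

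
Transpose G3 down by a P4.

Four letter names down from G: D.
Moving 5 semitones down from G3 (the size of a perfect fourth) reaches D3.

D3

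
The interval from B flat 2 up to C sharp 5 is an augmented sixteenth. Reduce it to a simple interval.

Subtracting seven from the interval number removes an octave: 16 − 14 = 2.
That makes an augmented sixteenth a compound augmented second — 2 octaves plus an augmented second.

augmented 2nd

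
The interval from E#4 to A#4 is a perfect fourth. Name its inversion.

perfect 5th

Inverted interval numbers add to nine, so a fourth pairs with a fifth (4 + 5 = 9).
Quality inverts too: perfect stays perfect. That makes the inversion a perfect fifth.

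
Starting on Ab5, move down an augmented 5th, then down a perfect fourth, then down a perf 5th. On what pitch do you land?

Ab5 down an augmented fifth → Dbb5 (8 semitones).
Dbb5 down a perfect fourth → Abb4 (5 semitones).
Abb4 down a perfect fifth → Dbb4 (7 semitones).

Dbb4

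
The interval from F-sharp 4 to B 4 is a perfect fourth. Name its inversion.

perfect 5th

Interval numbers invert to sum to nine: 4 + 5 = 9, so a fourth inverts to a fifth.
And perfect stays perfect under inversion, so we get a perfect fifth.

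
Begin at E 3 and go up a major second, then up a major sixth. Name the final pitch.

D sharp 4

A major second up from E3 is F#3.
Up a major sixth from F#3: D#4 (9 semitones up).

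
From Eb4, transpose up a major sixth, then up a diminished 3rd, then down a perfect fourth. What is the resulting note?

Eb4 up a major sixth → C5 (9 semitones).
Up a diminished third from C5: Ebb5 (2 semitones up).
Ebb5 down a perfect fourth → Bbb4 (5 semitones).

Bbb4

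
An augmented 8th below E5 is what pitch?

Eb4

For an octave the letter name doesn't change: still E, an octave down.
Moving 13 semitones down from E5 (the size of an augmented octave) reaches Eb4.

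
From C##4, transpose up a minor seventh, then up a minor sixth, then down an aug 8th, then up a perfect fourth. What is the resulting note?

C5

A minor seventh up from C##4 is B#4.
Up a minor sixth from B#4: G#5 (8 semitones up).
G#5 down an augmented octave → G4 (13 semitones).
G4 up a perfect fourth → C5 (5 semitones).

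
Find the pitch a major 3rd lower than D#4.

Three letter names down from D: B.
A major third is 4 semitones; 4 semitones down from D#4 gives B3.

B3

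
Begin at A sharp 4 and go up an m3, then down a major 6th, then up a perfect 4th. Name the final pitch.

Up a minor third from A#4: C#5 (3 semitones up).
Down a major sixth from C#5: E4 (9 semitones down).
A perfect fourth up from E4 is A4.

A 4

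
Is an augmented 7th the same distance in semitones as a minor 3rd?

No

An augmented seventh spans 12 semitones; a minor third spans 3 semitones. They differ by 9.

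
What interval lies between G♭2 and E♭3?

G to E spans six letter names (G-A-B-C-D-E), so the interval is some kind of sixth.
The major sixth spans 9 semitones, and Gb2 to Eb3 is exactly 9 semitones — so this is a major sixth.

major sixth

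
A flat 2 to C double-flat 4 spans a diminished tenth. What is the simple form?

Subtracting seven from the interval number removes an octave: 10 − 7 = 3.
So a diminished tenth is an octave plus a diminished third. The quality is unchanged.

diminished third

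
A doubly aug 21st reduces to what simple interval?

Each octave removed subtracts seven from the number: 21 − 14 = 7.
Quality carries through unchanged, so the simple form is a doubly augmented seventh.

doubly augmented 7th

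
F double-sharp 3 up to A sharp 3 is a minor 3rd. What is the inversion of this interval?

The rule of nine gives the new number: 9 − 3 = 6, so a third becomes a sixth.
The quality also flips — minor becomes major — giving a major sixth.

M6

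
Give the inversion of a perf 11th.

First reduce the compound perfect eleventh to its simple form, a perfect fourth.
Interval numbers invert to sum to nine: 4 + 5 = 9, so a fourth inverts to a fifth.
Quality inverts too: perfect stays perfect. That makes the inversion a perfect fifth.

P5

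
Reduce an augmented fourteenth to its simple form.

augmented seventh

Take out an octave (7 from the number): 14 − 7 = 7.
So an augmented fourteenth is an octave plus an augmented seventh. The quality is unchanged.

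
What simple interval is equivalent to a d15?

diminished octave

Subtracting seven from the interval number removes an octave: 15 − 7 = 8.
So a diminished fifteenth is an octave plus a diminished octave. The quality is unchanged.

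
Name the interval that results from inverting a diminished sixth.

Inverted interval numbers add to nine, so a sixth pairs with a third (6 + 3 = 9).
Quality inverts too: diminished becomes augmented. That makes the inversion an augmented third.

augmented third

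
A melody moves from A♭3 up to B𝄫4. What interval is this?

minor ninth

A to B spans two letter names (A-B), plus an octave: a ninth.
Ab3 to Bbb4 is 13 semitones, a half step short of the major ninth (14), so this is minor.
(Equivalently, a compound minor second: a minor second plus an octave.)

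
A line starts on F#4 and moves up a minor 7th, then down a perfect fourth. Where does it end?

B4

Up a minor seventh from F#4: E5 (10 semitones up).
A perfect fourth down from E5 is B4.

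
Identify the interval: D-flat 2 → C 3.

major seventh

D to C spans seven letter names (D-E-F-G-A-B-C) — that makes it a seventh of some quality.
Counting semitones, Db2→C3 is 11, which is the major seventh.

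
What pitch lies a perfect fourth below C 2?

Four letter names down from C: G.
Moving 5 semitones down from C2 (the size of a perfect fourth) reaches G1.

G 1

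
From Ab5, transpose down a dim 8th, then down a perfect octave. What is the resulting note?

A3

Ab5 down a diminished octave → A4 (11 semitones).
A perfect octave down from A4 is A3.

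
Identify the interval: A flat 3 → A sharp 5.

AA15

A to A is the same letter name, plus 2 octaves, so the interval is some kind of fifteenth.
The perfect fifteenth is 24 semitones; here we have 26, two semitones wider: doubly augmented.
(Equivalently, a compound doubly augmented octave: a doubly augmented octave plus an octave.)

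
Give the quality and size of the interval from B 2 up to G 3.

B to G spans six letter names (B-C-D-E-F-G): a sixth.
B2 to G3 is 8 semitones, a half step short of the major sixth (9), so this is minor.

minor sixth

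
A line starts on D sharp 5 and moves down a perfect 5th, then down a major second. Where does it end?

A perfect fifth down from D#5 is G#4.
G#4 down a major second → F#4 (2 semitones).

F sharp 4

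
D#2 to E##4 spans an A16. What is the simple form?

Subtracting seven from the interval number removes an octave: 16 − 14 = 2.
That makes an augmented sixteenth a compound augmented second — 2 octaves plus an augmented second.

augmented second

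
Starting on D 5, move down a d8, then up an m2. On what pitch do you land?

A diminished octave down from D5 is D#4.
Up a minor second from D#4: E4 (1 semitone up).

E 4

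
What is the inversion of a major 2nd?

Interval numbers invert to sum to nine: 2 + 7 = 9, so a second inverts to a seventh.
Quality inverts too: major becomes minor. That makes the inversion a minor seventh.

m7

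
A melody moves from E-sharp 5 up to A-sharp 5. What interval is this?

E to A spans four letter names (E-F-G-A), so the interval is some kind of fourth.
The perfect fourth spans 5 semitones, and E#5 to A#5 is exactly 5 semitones — so this is a perfect fourth.

perfect fourth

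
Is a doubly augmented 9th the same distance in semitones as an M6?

No

16 semitones (doubly augmented ninth) vs 9 semitones (major sixth): not equal.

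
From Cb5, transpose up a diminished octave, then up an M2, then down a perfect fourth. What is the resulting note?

A diminished octave up from Cb5 is Cbb6.
A major second up from Cbb6 is Dbb6.
A perfect fourth down from Dbb6 is Abb5.

Abb5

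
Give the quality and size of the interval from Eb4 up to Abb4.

d4

E to A spans four letter names (E-F-G-A): a fourth.
A perfect fourth would be 5 semitones; Eb4 to Abb4 is 4, one semitone narrower, so the interval is diminished.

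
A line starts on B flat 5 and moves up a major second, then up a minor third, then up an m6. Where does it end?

Bb5 up a major second → C6 (2 semitones).
Up a minor third from C6: Eb6 (3 semitones up).
Up a minor sixth from Eb6: Cb7 (8 semitones up).

C flat 7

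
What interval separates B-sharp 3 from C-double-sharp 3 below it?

Descending from B#3 to C##3 is the same interval as ascending C##3 to B#3.
C to B spans seven letter names (C-D-E-F-G-A-B): a seventh.
At 10 semitones, C##3→B#3 falls one short of a major seventh: minor.

minor seventh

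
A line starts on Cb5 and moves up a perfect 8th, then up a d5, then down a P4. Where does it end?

Dbb6

A perfect octave up from Cb5 is Cb6.
Cb6 up a diminished fifth → Gbb6 (6 semitones).
Down a perfect fourth from Gbb6: Dbb6 (5 semitones down).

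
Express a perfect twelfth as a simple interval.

Subtracting seven from the interval number removes an octave: 12 − 7 = 5.
That makes a perfect twelfth a compound perfect fifth — an octave plus a perfect fifth.

perfect fifth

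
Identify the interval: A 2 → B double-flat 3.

A to B spans two letter names (A-B), plus an octave — that makes it a ninth of some quality.
A major ninth would be 14 semitones; A2 to Bbb3 is 12, two semitones narrower, so the interval is diminished.

diminished ninth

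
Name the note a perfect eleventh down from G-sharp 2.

D-sharp 1

Four letters down from G (plus an octave) reaches D.
A perfect eleventh spans 17 semitones, so from G#2 the target pitch is D#1.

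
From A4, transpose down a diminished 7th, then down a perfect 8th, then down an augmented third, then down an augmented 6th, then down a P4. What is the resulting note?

A4 down a diminished seventh → B#3 (9 semitones).
A perfect octave down from B#3 is B#2.
An augmented third down from B#2 is G2.
G2 down an augmented sixth → Bbb1 (10 semitones).
Bbb1 down a perfect fourth → Fb1 (5 semitones).

Fb1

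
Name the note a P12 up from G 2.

D 4

Five letters up from G (plus an octave) reaches D.
A perfect twelfth spans 19 semitones, so from G2 the target pitch is D4.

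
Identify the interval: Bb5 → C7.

major ninth

B to C spans two letter names (B-C), plus an octave: a ninth.
The major ninth spans 14 semitones, and Bb5 to C7 is exactly 14 semitones — so this is a major ninth.
(Equivalently, a compound major second: a major second plus an octave.)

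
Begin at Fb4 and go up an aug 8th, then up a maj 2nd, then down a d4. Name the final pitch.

D#5

Up an augmented octave from Fb4: F5 (13 semitones up).
A major second up from F5 is G5.
G5 down a diminished fourth → D#5 (4 semitones).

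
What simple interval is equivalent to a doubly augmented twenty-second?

doubly augmented octave

Each octave removed subtracts seven from the number: 22 − 14 = 8.
Quality carries through unchanged, so the simple form is a doubly augmented octave.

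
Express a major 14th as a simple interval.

major seventh

Take out an octave (7 from the number): 14 − 7 = 7.
So a major fourteenth is an octave plus a major seventh. The quality is unchanged.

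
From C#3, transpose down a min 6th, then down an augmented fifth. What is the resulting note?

A1

C#3 down a minor sixth → E#2 (8 semitones).
E#2 down an augmented fifth → A1 (8 semitones).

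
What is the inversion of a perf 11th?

perfect 5th

First reduce the compound perfect eleventh to its simple form, a perfect fourth.
Interval numbers invert to sum to nine: 4 + 5 = 9, so a fourth inverts to a fifth.
And perfect stays perfect under inversion, so we get a perfect fifth.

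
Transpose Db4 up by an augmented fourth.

G4

The fourth takes the letter from D up to G.
An augmented fourth is 6 semitones; 6 semitones up from Db4 gives G4.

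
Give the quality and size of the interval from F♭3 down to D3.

diminished third

Descending from Fb3 to D3 is the same interval as ascending D3 to Fb3.
D to F spans three letter names (D-E-F): a third.
D3 to Fb3 spans 2 semitones — two semitones narrower than the major third (4) — giving a diminished third.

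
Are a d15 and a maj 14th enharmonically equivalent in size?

A diminished fifteenth = 23 semitones = a major fourteenth; enharmonically equal.

Yes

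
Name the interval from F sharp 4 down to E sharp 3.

minor ninth

Descending from F#4 to E#3 is the same interval as ascending E#3 to F#4.
E to F spans two letter names (E-F), plus an octave: a ninth.
At 13 semitones, E#3→F#4 falls one short of a major ninth: minor.
(Equivalently, a compound minor second: a minor second plus an octave.)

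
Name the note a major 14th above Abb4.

Counting seven letter names plus an octave up from A lands on G.
Moving 23 semitones up from Abb4 (the size of a major fourteenth) reaches Gb6.

Gb6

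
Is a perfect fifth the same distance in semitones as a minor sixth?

No

7 semitones (perfect fifth) vs 8 semitones (minor sixth): not equal.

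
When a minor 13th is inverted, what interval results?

major third

First reduce the compound minor thirteenth to its simple form, a minor sixth.
Interval numbers invert to sum to nine: 6 + 3 = 9, so a sixth inverts to a third.
And minor becomes major under inversion, so we get a major third.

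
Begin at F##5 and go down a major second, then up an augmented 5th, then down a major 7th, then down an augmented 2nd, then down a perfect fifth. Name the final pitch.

E4

Down a major second from F##5: E#5 (2 semitones down).
E#5 up an augmented fifth → B##5 (8 semitones).
A major seventh down from B##5 is C##5.
Down an augmented second from C##5: B4 (3 semitones down).
Down a perfect fifth from B4: E4 (7 semitones down).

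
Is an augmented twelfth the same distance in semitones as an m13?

Both span 20 semitones: an augmented twelfth and a minor thirteenth are the same chromatic distance.

Yes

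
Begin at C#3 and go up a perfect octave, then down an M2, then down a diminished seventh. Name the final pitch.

C##3

Up a perfect octave from C#3: C#4 (12 semitones up).
C#4 down a major second → B3 (2 semitones).
A diminished seventh down from B3 is C##3.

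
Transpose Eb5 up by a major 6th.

The sixth takes the letter from E up to C.
Moving 9 semitones up from Eb5 (the size of a major sixth) reaches C6.

C6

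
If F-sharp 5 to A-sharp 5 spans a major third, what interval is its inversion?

The rule of nine gives the new number: 9 − 3 = 6, so a third becomes a sixth.
And major becomes minor under inversion, so we get a minor sixth.

minor 6th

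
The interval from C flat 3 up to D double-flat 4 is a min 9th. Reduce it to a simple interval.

minor 2nd

Subtracting seven from the interval number removes an octave: 9 − 7 = 2.
Quality carries through unchanged, so the simple form is a minor second.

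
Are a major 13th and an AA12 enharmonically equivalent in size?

A major thirteenth = 21 semitones = a doubly augmented twelfth; enharmonically equal.

Yes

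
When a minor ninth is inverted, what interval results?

major 7th

First reduce the compound minor ninth to its simple form, a minor second.
Interval numbers invert to sum to nine: 2 + 7 = 9, so a second inverts to a seventh.
And minor becomes major under inversion, so we get a major seventh.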